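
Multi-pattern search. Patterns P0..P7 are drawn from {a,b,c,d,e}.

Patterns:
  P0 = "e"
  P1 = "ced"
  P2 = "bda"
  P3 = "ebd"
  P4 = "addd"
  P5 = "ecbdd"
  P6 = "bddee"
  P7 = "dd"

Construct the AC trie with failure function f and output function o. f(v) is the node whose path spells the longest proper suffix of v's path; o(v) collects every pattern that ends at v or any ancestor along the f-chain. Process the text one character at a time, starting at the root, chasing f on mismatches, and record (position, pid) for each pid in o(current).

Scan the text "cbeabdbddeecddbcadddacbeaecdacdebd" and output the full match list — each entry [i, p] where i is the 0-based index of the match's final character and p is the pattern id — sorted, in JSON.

Build:
Trie (insert patterns):
  0='ε' goto a→10 b→5 c→2 d→21 e→1
  1='e' goto b→8 c→14  [P0 ends]
  2='c' goto e→3
  3='ce' goto d→4
  4='ced' goto ·  [P1 ends]
  5='b' goto d→6
  6='bd' goto a→7 d→18
  7='bda' goto ·  [P2 ends]
  8='eb' goto d→9
  9='ebd' goto ·  [P3 ends]
  10='a' goto d→11
  11='ad' goto d→12
  12='add' goto d→13
  13='addd' goto ·  [P4 ends]
  14='ec' goto b→15
  15='ecb' goto d→16
  16='ecbd' goto d→17
  17='ecbdd' goto ·  [P5 ends]
  18='bdd' goto e→19
  19='bdde' goto e→20
  20='bddee' goto ·  [P6 ends]
  21='d' goto d→22
  22='dd' goto ·  [P7 ends]

BFS fail/out derivation:
  n1('e'): parent n0 fail=0; on 'e' 0 → fail=0;  out {0}∪∅={0}
  n2('c'): parent n0 fail=0; on 'c' 0 → fail=0;  out ∅∪∅=∅
  n5('b'): parent n0 fail=0; on 'b' 0 → fail=0;  out ∅∪∅=∅
  n10('a'): parent n0 fail=0; on 'a' 0 → fail=0;  out ∅∪∅=∅
  n21('d'): parent n0 fail=0; on 'd' 0 → fail=0;  out ∅∪∅=∅
  n3('ce'): parent n2 fail=0; on 'e' 0 → fail=1;  out ∅∪{0}={0}
  n6('bd'): parent n5 fail=0; on 'd' 0 → fail=21;  out ∅∪∅=∅
  n8('eb'): parent n1 fail=0; on 'b' 0 → fail=5;  out ∅∪∅=∅
  n11('ad'): parent n10 fail=0; on 'd' 0 → fail=21;  out ∅∪∅=∅
  n14('ec'): parent n1 fail=0; on 'c' 0 → fail=2;  out ∅∪∅=∅
  n22('dd'): parent n21 fail=0; on 'd' 0 → fail=21;  out {7}∪∅={7}
  n4('ced'): parent n3 fail=1; on 'd' 1→0 → fail=21;  out {1}∪∅={1}
  n7('bda'): parent n6 fail=21; on 'a' 21→0 → fail=10;  out {2}∪∅={2}
  n9('ebd'): parent n8 fail=5; on 'd' 5 → fail=6;  out {3}∪∅={3}
  n12('add'): parent n11 fail=21; on 'd' 21 → fail=22;  out ∅∪{7}={7}
  n15('ecb'): parent n14 fail=2; on 'b' 2→0 → fail=5;  out ∅∪∅=∅
  n18('bdd'): parent n6 fail=21; on 'd' 21 → fail=22;  out ∅∪{7}={7}
  n13('addd'): parent n12 fail=22; on 'd' 22→21 → fail=22;  out {4}∪{7}={4,7}
  n16('ecbd'): parent n15 fail=5; on 'd' 5 → fail=6;  out ∅∪∅=∅
  n19('bdde'): parent n18 fail=22; on 'e' 22→21→0 → fail=1;  out ∅∪{0}={0}
  n17('ecbdd'): parent n16 fail=6; on 'd' 6 → fail=18;  out {5}∪{7}={5,7}
  n20('bddee'): parent n19 fail=1; on 'e' 1→0 → fail=1;  out {6}∪{0}={0,6}

Text stream:
pos 0 'c': at 2
pos 1 'b': at 5 ·f
pos 2 'e': at 1 ·f  ** P0@[2:2]
pos 3 'a': at 10 ·f
pos 4 'b': at 5 ·f
pos 5 'd': at 6
pos 6 'b': at 5 ·f
pos 7 'd': at 6
pos 8 'd': at 18  ** P7@[7:8]
pos 9 'e': at 19  ** P0@[9:9]
pos 10 'e': at 20  ** P0@[10:10],P6@[6:10]
pos 11 'c': at 14 ·f
pos 12 'd': at 21 ·f
pos 13 'd': at 22  ** P7@[12:13]
pos 14 'b': at 5 ·f
pos 15 'c': at 2 ·f
pos 16 'a': at 10 ·f
pos 17 'd': at 11
pos 18 'd': at 12  ** P7@[17:18]
pos 19 'd': at 13  ** P4@[16:19],P7@[18:19]
pos 20 'a': at 10 ·f
pos 21 'c': at 2 ·f
pos 22 'b': at 5 ·f
pos 23 'e': at 1 ·f  ** P0@[23:23]
pos 24 'a': at 10 ·f
pos 25 'e': at 1 ·f  ** P0@[25:25]
pos 26 'c': at 14
pos 27 'd': at 21 ·f
pos 28 'a': at 10 ·f
pos 29 'c': at 2 ·f
pos 30 'd': at 21 ·f
pos 31 'e': at 1 ·f  ** P0@[31:31]
pos 32 'b': at 8
pos 33 'd': at 9  ** P3@[31:33]

Matches: [[2,0],[8,7],[9,0],[10,0],[10,6],[13,7],[18,7],[19,4],[19,7],[23,0],[25,0],[31,0],[33,3]]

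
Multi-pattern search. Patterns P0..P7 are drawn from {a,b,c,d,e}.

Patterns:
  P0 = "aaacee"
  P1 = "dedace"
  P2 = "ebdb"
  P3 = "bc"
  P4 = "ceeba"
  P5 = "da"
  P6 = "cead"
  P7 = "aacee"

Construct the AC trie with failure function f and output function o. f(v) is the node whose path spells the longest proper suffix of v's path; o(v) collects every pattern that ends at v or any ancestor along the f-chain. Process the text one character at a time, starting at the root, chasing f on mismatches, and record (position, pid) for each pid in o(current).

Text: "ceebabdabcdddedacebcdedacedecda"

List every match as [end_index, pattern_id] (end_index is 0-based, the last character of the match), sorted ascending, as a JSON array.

Construct AC machine:
Trie nodes:
  n0 'ε': a→1 b→17 c→19 d→7 e→13
  n1 'a': a→2
  n2 'aa': a→3 c→27
  n3 'aaa': c→4
  n4 'aaac': e→5
  n5 'aaace': e→6
  n6 'aaacee': ·  [P0 ends]
  n7 'd': a→24 e→8
  n8 'de': d→9
  n9 'ded': a→10
  n10 'deda': c→11
  n11 'dedac': e→12
  n12 'dedace': ·  [P1 ends]
  n13 'e': b→14
  n14 'eb': d→15
  n15 'ebd': b→16
  n16 'ebdb': ·  [P2 ends]
  n17 'b': c→18
  n18 'bc': ·  [P3 ends]
  n19 'c': e→20
  n20 'ce': a→25 e→21
  n21 'cee': b→22
  n22 'ceeb': a→23
  n23 'ceeba': ·  [P4 ends]
  n24 'da': ·  [P5 ends]
  n25 'cea': d→26
  n26 'cead': ·  [P6 ends]
  n27 'aac': e→28
  n28 'aace': e→29
  n29 'aacee': ·  [P7 ends]

Failure links (BFS by depth):
  n1('a'): parent n0 fail=0; on 'a' 0 → fail=0;  out ∅∪∅=∅
  n7('d'): parent n0 fail=0; on 'd' 0 → fail=0;  out ∅∪∅=∅
  n13('e'): parent n0 fail=0; on 'e' 0 → fail=0;  out ∅∪∅=∅
  n17('b'): parent n0 fail=0; on 'b' 0 → fail=0;  out ∅∪∅=∅
  n19('c'): parent n0 fail=0; on 'c' 0 → fail=0;  out ∅∪∅=∅
  n2('aa'): parent n1 fail=0; on 'a' 0 → fail=1;  out ∅∪∅=∅
  n8('de'): parent n7 fail=0; on 'e' 0 → fail=13;  out ∅∪∅=∅
  n14('eb'): parent n13 fail=0; on 'b' 0 → fail=17;  out ∅∪∅=∅
  n18('bc'): parent n17 fail=0; on 'c' 0 → fail=19;  out {3}∪∅={3}
  n20('ce'): parent n19 fail=0; on 'e' 0 → fail=13;  out ∅∪∅=∅
  n24('da'): parent n7 fail=0; on 'a' 0 → fail=1;  out {5}∪∅={5}
  n3('aaa'): parent n2 fail=1; on 'a' 1 → fail=2;  out ∅∪∅=∅
  n9('ded'): parent n8 fail=13; on 'd' 13→0 → fail=7;  out ∅∪∅=∅
  n15('ebd'): parent n14 fail=17; on 'd' 17→0 → fail=7;  out ∅∪∅=∅
  n21('cee'): parent n20 fail=13; on 'e' 13→0 → fail=13;  out ∅∪∅=∅
  n25('cea'): parent n20 fail=13; on 'a' 13→0 → fail=1;  out ∅∪∅=∅
  n27('aac'): parent n2 fail=1; on 'c' 1→0 → fail=19;  out ∅∪∅=∅
  n4('aaac'): parent n3 fail=2; on 'c' 2 → fail=27;  out ∅∪∅=∅
  n10('deda'): parent n9 fail=7; on 'a' 7 → fail=24;  out ∅∪{5}={5}
  n16('ebdb'): parent n15 fail=7; on 'b' 7→0 → fail=17;  out {2}∪∅={2}
  n22('ceeb'): parent n21 fail=13; on 'b' 13 → fail=14;  out ∅∪∅=∅
  n26('cead'): parent n25 fail=1; on 'd' 1→0 → fail=7;  out {6}∪∅={6}
  n28('aace'): parent n27 fail=19; on 'e' 19 → fail=20;  out ∅∪∅=∅
  n5('aaace'): parent n4 fail=27; on 'e' 27 → fail=28;  out ∅∪∅=∅
  n11('dedac'): parent n10 fail=24; on 'c' 24→1→0 → fail=19;  out ∅∪∅=∅
  n23('ceeba'): parent n22 fail=14; on 'a' 14→17→0 → fail=1;  out {4}∪∅={4}
  n29('aacee'): parent n28 fail=20; on 'e' 20 → fail=21;  out {7}∪∅={7}
  n6('aaacee'): parent n5 fail=28; on 'e' 28 → fail=29;  out {0}∪{7}={0,7}
  n12('dedace'): parent n11 fail=19; on 'e' 19 → fail=20;  out {1}∪∅={1}

Text stream:
pos 0 'c': at 19
pos 1 'e': at 20
pos 2 'e': at 21
pos 3 'b': at 22
pos 4 'a': at 23  emit P4@[0:4]
pos 5 'b': at 17 (fail-walked)
pos 6 'd': at 7 (fail-walked)
pos 7 'a': at 24  emit P5@[6:7]
pos 8 'b': at 17 (fail-walked)
pos 9 'c': at 18  emit P3@[8:9]
pos 10 'd': at 7 (fail-walked)
pos 11 'd': at 7 (fail-walked)
pos 12 'd': at 7 (fail-walked)
pos 13 'e': at 8
pos 14 'd': at 9
pos 15 'a': at 10  emit P5@[14:15]
pos 16 'c': at 11
pos 17 'e': at 12  emit P1@[12:17]
pos 18 'b': at 14 (fail-walked)
pos 19 'c': at 18 (fail-walked)  emit P3@[18:19]
pos 20 'd': at 7 (fail-walked)
pos 21 'e': at 8
pos 22 'd': at 9
pos 23 'a': at 10  emit P5@[22:23]
pos 24 'c': at 11
pos 25 'e': at 12  emit P1@[20:25]
pos 26 'd': at 7 (fail-walked)
pos 27 'e': at 8
pos 28 'c': at 19 (fail-walked)
pos 29 'd': at 7 (fail-walked)
pos 30 'a': at 24  emit P5@[29:30]

Result: [[4,4],[7,5],[9,3],[15,5],[17,1],[19,3],[23,5],[25,1],[30,5]]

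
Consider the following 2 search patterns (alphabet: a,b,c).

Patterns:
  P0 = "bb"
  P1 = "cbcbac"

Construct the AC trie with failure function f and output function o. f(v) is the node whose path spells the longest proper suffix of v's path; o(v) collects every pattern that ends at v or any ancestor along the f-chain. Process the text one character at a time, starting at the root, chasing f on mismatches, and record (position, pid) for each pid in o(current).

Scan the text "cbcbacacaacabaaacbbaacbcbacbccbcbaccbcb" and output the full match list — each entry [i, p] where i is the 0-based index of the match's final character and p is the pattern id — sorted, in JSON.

Build:
Trie (insert patterns):
  0='ε' goto b→1 c→3
  1='b' goto b→2
  2='bb' goto ·  [P0 ends]
  3='c' goto b→4
  4='cb' goto c→5
  5='cbc' goto b→6
  6='cbcb' goto a→7
  7='cbcba' goto c→8
  8='cbcbac' goto ·  [P1 ends]

Failure links (BFS by depth):
  fail(1) 'b': from fail(0)=0 chase 'b': 0 ⇒ 0;  out=∅∪out(0)=∅
  fail(3) 'c': from fail(0)=0 chase 'c': 0 ⇒ 0;  out=∅∪out(0)=∅
  fail(2) 'bb': from fail(1)=0 chase 'b': 0 ⇒ 1;  out={0}∪out(1)={0}
  fail(4) 'cb': from fail(3)=0 chase 'b': 0 ⇒ 1;  out=∅∪out(1)=∅
  fail(5) 'cbc': from fail(4)=1 chase 'c': 1→0 ⇒ 3;  out=∅∪out(3)=∅
  fail(6) 'cbcb': from fail(5)=3 chase 'b': 3 ⇒ 4;  out=∅∪out(4)=∅
  fail(7) 'cbcba': from fail(6)=4 chase 'a': 4→1→0 ⇒ 0;  out=∅∪out(0)=∅
  fail(8) 'cbcbac': from fail(7)=0 chase 'c': 0 ⇒ 3;  out={1}∪out(3)={1}

Scan:
[0] read 'c'  n0⇒n3
[1] read 'b'  n3⇒n4
[2] read 'c'  n4⇒n5
[3] read 'b'  n5⇒n6
[4] read 'a'  n6⇒n7
[5] read 'c'  n7⇒n8  ** P1@[0:5]
[6] read 'a'  n8⇒n0 (fail-walked)
[7] read 'c'  n0⇒n3
[8] read 'a'  n3⇒n0 (fail-walked)
[9] read 'a'  n0⇒n0
[10] read 'c'  n0⇒n3
[11] read 'a'  n3⇒n0 (fail-walked)
[12] read 'b'  n0⇒n1
[13] read 'a'  n1⇒n0 (fail-walked)
[14] read 'a'  n0⇒n0
[15] read 'a'  n0⇒n0
[16] read 'c'  n0⇒n3
[17] read 'b'  n3⇒n4
[18] read 'b'  n4⇒n2 (fail-walked)  ** P0@[17:18]
[19] read 'a'  n2⇒n0 (fail-walked)
[20] read 'a'  n0⇒n0
[21] read 'c'  n0⇒n3
[22] read 'b'  n3⇒n4
[23] read 'c'  n4⇒n5
[24] read 'b'  n5⇒n6
[25] read 'a'  n6⇒n7
[26] read 'c'  n7⇒n8  ** P1@[21:26]
[27] read 'b'  n8⇒n4 (fail-walked)
[28] read 'c'  n4⇒n5
[29] read 'c'  n5⇒n3 (fail-walked)
[30] read 'b'  n3⇒n4
[31] read 'c'  n4⇒n5
[32] read 'b'  n5⇒n6
[33] read 'a'  n6⇒n7
[34] read 'c'  n7⇒n8  ** P1@[29:34]
[35] read 'c'  n8⇒n3 (fail-walked)
[36] read 'b'  n3⇒n4
[37] read 'c'  n4⇒n5
[38] read 'b'  n5⇒n6

Result: [[5,1],[18,0],[26,1],[34,1]]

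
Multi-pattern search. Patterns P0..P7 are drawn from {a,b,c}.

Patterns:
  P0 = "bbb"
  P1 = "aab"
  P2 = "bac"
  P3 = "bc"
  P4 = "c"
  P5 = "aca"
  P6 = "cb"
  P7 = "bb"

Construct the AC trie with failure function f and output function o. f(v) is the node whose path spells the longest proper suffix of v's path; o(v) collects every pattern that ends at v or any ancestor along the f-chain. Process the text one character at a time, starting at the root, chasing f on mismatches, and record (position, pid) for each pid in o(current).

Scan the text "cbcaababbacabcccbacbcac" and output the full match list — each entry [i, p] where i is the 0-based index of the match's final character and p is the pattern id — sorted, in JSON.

Build:
Trie nodes:
  n0 'ε': a→4 b→1 c→10
  n1 'b': a→7 b→2 c→9
  n2 'bb': b→3  ←P7
  n3 'bbb': ·  ←P0
  n4 'a': a→5 c→11
  n5 'aa': b→6
  n6 'aab': ·  ←P1
  n7 'ba': c→8
  n8 'bac': ·  ←P2
  n9 'bc': ·  ←P3
  n10 'c': b→13  ←P4
  n11 'ac': a→12
  n12 'aca': ·  ←P5
  n13 'cb': ·  ←P6

Failure links (BFS by depth):
  fail(1) 'b': from fail(0)=0 chase 'b': 0 ⇒ 0;  out=∅∪out(0)=∅
  fail(4) 'a': from fail(0)=0 chase 'a': 0 ⇒ 0;  out=∅∪out(0)=∅
  fail(10) 'c': from fail(0)=0 chase 'c': 0 ⇒ 0;  out={4}∪out(0)={4}
  fail(2) 'bb': from fail(1)=0 chase 'b': 0 ⇒ 1;  out={7}∪out(1)={7}
  fail(5) 'aa': from fail(4)=0 chase 'a': 0 ⇒ 4;  out=∅∪out(4)=∅
  fail(7) 'ba': from fail(1)=0 chase 'a': 0 ⇒ 4;  out=∅∪out(4)=∅
  fail(9) 'bc': from fail(1)=0 chase 'c': 0 ⇒ 10;  out={3}∪out(10)={3,4}
  fail(11) 'ac': from fail(4)=0 chase 'c': 0 ⇒ 10;  out=∅∪out(10)={4}
  fail(13) 'cb': from fail(10)=0 chase 'b': 0 ⇒ 1;  out={6}∪out(1)={6}
  fail(3) 'bbb': from fail(2)=1 chase 'b': 1 ⇒ 2;  out={0}∪out(2)={0,7}
  fail(6) 'aab': from fail(5)=4 chase 'b': 4→0 ⇒ 1;  out={1}∪out(1)={1}
  fail(8) 'bac': from fail(7)=4 chase 'c': 4 ⇒ 11;  out={2}∪out(11)={2,4}
  fail(12) 'aca': from fail(11)=10 chase 'a': 10→0 ⇒ 4;  out={5}∪out(4)={5}

Text stream:
i=0 'c': node 0→10  ** P4@[0:0]
i=1 'b': node 10→13  ** P6@[0:1]
i=2 'c': node 13→9 (via fail)  ** P3@[1:2],P4@[2:2]
i=3 'a': node 9→4 (via fail)
i=4 'a': node 4→5
i=5 'b': node 5→6  ** P1@[3:5]
i=6 'a': node 6→7 (via fail)
i=7 'b': node 7→1 (via fail)
i=8 'b': node 1→2  ** P7@[7:8]
i=9 'a': node 2→7 (via fail)
i=10 'c': node 7→8  ** P2@[8:10],P4@[10:10]
i=11 'a': node 8→12 (via fail)  ** P5@[9:11]
i=12 'b': node 12→1 (via fail)
i=13 'c': node 1→9  ** P3@[12:13],P4@[13:13]
i=14 'c': node 9→10 (via fail)  ** P4@[14:14]
i=15 'c': node 10→10 (via fail)  ** P4@[15:15]
i=16 'b': node 10→13  ** P6@[15:16]
i=17 'a': node 13→7 (via fail)
i=18 'c': node 7→8  ** P2@[16:18],P4@[18:18]
i=19 'b': node 8→13 (via fail)  ** P6@[18:19]
i=20 'c': node 13→9 (via fail)  ** P3@[19:20],P4@[20:20]
i=21 'a': node 9→4 (via fail)
i=22 'c': node 4→11  ** P4@[22:22]

Result: [[0,4],[1,6],[2,3],[2,4],[5,1],[8,7],[10,2],[10,4],[11,5],[13,3],[13,4],[14,4],[15,4],[16,6],[18,2],[18,4],[19,6],[20,3],[20,4],[22,4]]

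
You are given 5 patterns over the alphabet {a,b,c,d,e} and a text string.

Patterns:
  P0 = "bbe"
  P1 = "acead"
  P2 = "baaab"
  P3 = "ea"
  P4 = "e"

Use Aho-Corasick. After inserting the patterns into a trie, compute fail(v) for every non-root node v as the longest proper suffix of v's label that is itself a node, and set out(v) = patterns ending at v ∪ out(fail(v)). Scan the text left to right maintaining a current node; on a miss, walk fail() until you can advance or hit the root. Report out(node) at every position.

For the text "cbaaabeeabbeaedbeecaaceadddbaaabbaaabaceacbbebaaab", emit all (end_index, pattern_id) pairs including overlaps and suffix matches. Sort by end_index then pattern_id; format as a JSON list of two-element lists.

Build:
Trie (insert patterns):
  n0 'ε': a→4 b→1 e→13
  n1 'b': a→9 b→2
  n2 'bb': e→3
  n3 'bbe': ·  [P0 ends]
  n4 'a': c→5
  n5 'ac': e→6
  n6 'ace': a→7
  n7 'acea': d→8
  n8 'acead': ·  [P1 ends]
  n9 'ba': a→10
  n10 'baa': a→11
  n11 'baaa': b→12
  n12 'baaab': ·  [P2 ends]
  n13 'e': a→14  [P4 ends]
  n14 'ea': ·  [P3 ends]

Failure links (BFS by depth):
  n1('b'): parent n0 fail=0; on 'b' 0 → fail=0;  out ∅∪∅=∅
  n4('a'): parent n0 fail=0; on 'a' 0 → fail=0;  out ∅∪∅=∅
  n13('e'): parent n0 fail=0; on 'e' 0 → fail=0;  out {4}∪∅={4}
  n2('bb'): parent n1 fail=0; on 'b' 0 → fail=1;  out ∅∪∅=∅
  n5('ac'): parent n4 fail=0; on 'c' 0 → fail=0;  out ∅∪∅=∅
  n9('ba'): parent n1 fail=0; on 'a' 0 → fail=4;  out ∅∪∅=∅
  n14('ea'): parent n13 fail=0; on 'a' 0 → fail=4;  out {3}∪∅={3}
  n3('bbe'): parent n2 fail=1; on 'e' 1→0 → fail=13;  out {0}∪{4}={0,4}
  n6('ace'): parent n5 fail=0; on 'e' 0 → fail=13;  out ∅∪{4}={4}
  n10('baa'): parent n9 fail=4; on 'a' 4→0 → fail=4;  out ∅∪∅=∅
  n7('acea'): parent n6 fail=13; on 'a' 13 → fail=14;  out ∅∪{3}={3}
  n11('baaa'): parent n10 fail=4; on 'a' 4→0 → fail=4;  out ∅∪∅=∅
  n8('acead'): parent n7 fail=14; on 'd' 14→4→0 → fail=0;  out {1}∪∅={1}
  n12('baaab'): parent n11 fail=4; on 'b' 4→0 → fail=1;  out {2}∪∅={2}

Run:
pos 0 'c': at 0
pos 1 'b': at 1
pos 2 'a': at 9
pos 3 'a': at 10
pos 4 'a': at 11
pos 5 'b': at 12  emit P2@[1:5]
pos 6 'e': at 13 (via fail)  emit P4@[6:6]
pos 7 'e': at 13 (via fail)  emit P4@[7:7]
pos 8 'a': at 14  emit P3@[7:8]
pos 9 'b': at 1 (via fail)
pos 10 'b': at 2
pos 11 'e': at 3  emit P0@[9:11],P4@[11:11]
pos 12 'a': at 14 (via fail)  emit P3@[11:12]
pos 13 'e': at 13 (via fail)  emit P4@[13:13]
pos 14 'd': at 0 (via fail)
pos 15 'b': at 1
pos 16 'e': at 13 (via fail)  emit P4@[16:16]
pos 17 'e': at 13 (via fail)  emit P4@[17:17]
pos 18 'c': at 0 (via fail)
pos 19 'a': at 4
pos 20 'a': at 4 (via fail)
pos 21 'c': at 5
pos 22 'e': at 6  emit P4@[22:22]
pos 23 'a': at 7  emit P3@[22:23]
pos 24 'd': at 8  emit P1@[20:24]
pos 25 'd': at 0 (via fail)
pos 26 'd': at 0
pos 27 'b': at 1
pos 28 'a': at 9
pos 29 'a': at 10
pos 30 'a': at 11
pos 31 'b': at 12  emit P2@[27:31]
pos 32 'b': at 2 (via fail)
pos 33 'a': at 9 (via fail)
pos 34 'a': at 10
pos 35 'a': at 11
pos 36 'b': at 12  emit P2@[32:36]
pos 37 'a': at 9 (via fail)
pos 38 'c': at 5 (via fail)
pos 39 'e': at 6  emit P4@[39:39]
pos 40 'a': at 7  emit P3@[39:40]
pos 41 'c': at 5 (via fail)
pos 42 'b': at 1 (via fail)
pos 43 'b': at 2
pos 44 'e': at 3  emit P0@[42:44],P4@[44:44]
pos 45 'b': at 1 (via fail)
pos 46 'a': at 9
pos 47 'a': at 10
pos 48 'a': at 11
pos 49 'b': at 12  emit P2@[45:49]

All matches (sorted): [[5,2],[6,4],[7,4],[8,3],[11,0],[11,4],[12,3],[13,4],[16,4],[17,4],[22,4],[23,3],[24,1],[31,2],[36,2],[39,4],[40,3],[44,0],[44,4],[49,2]]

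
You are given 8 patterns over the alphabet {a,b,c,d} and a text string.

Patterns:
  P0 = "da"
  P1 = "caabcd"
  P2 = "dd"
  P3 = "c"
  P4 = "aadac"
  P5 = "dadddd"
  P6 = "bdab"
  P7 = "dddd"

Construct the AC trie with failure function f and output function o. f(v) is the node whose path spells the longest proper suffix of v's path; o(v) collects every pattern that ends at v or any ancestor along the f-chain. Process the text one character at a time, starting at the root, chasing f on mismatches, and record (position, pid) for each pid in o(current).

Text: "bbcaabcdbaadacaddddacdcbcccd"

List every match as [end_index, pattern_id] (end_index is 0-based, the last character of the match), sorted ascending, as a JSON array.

Construct AC machine:
Trie (insert patterns):
  0='ε' goto a→10 b→19 c→3 d→1
  1='d' goto a→2 d→9
  2='da' goto d→15  [P0 ends]
  3='c' goto a→4  [P3 ends]
  4='ca' goto a→5
  5='caa' goto b→6
  6='caab' goto c→7
  7='caabc' goto d→8
  8='caabcd' goto ·  [P1 ends]
  9='dd' goto d→23  [P2 ends]
  10='a' goto a→11
  11='aa' goto d→12
  12='aad' goto a→13
  13='aada' goto c→14
  14='aadac' goto ·  [P4 ends]
  15='dad' goto d→16
  16='dadd' goto d→17
  17='daddd' goto d→18
  18='dadddd' goto ·  [P5 ends]
  19='b' goto d→20
  20='bd' goto a→21
  21='bda' goto b→22
  22='bdab' goto ·  [P6 ends]
  23='ddd' goto d→24
  24='dddd' goto ·  [P7 ends]

BFS fail/out derivation:
  fail(1) 'd': from fail(0)=0 chase 'd': 0 ⇒ 0;  out=∅∪out(0)=∅
  fail(3) 'c': from fail(0)=0 chase 'c': 0 ⇒ 0;  out={3}∪out(0)={3}
  fail(10) 'a': from fail(0)=0 chase 'a': 0 ⇒ 0;  out=∅∪out(0)=∅
  fail(19) 'b': from fail(0)=0 chase 'b': 0 ⇒ 0;  out=∅∪out(0)=∅
  fail(2) 'da': from fail(1)=0 chase 'a': 0 ⇒ 10;  out={0}∪out(10)={0}
  fail(4) 'ca': from fail(3)=0 chase 'a': 0 ⇒ 10;  out=∅∪out(10)=∅
  fail(9) 'dd': from fail(1)=0 chase 'd': 0 ⇒ 1;  out={2}∪out(1)={2}
  fail(11) 'aa': from fail(10)=0 chase 'a': 0 ⇒ 10;  out=∅∪out(10)=∅
  fail(20) 'bd': from fail(19)=0 chase 'd': 0 ⇒ 1;  out=∅∪out(1)=∅
  fail(5) 'caa': from fail(4)=10 chase 'a': 10 ⇒ 11;  out=∅∪out(11)=∅
  fail(12) 'aad': from fail(11)=10 chase 'd': 10→0 ⇒ 1;  out=∅∪out(1)=∅
  fail(15) 'dad': from fail(2)=10 chase 'd': 10→0 ⇒ 1;  out=∅∪out(1)=∅
  fail(21) 'bda': from fail(20)=1 chase 'a': 1 ⇒ 2;  out=∅∪out(2)={0}
  fail(23) 'ddd': from fail(9)=1 chase 'd': 1 ⇒ 9;  out=∅∪out(9)={2}
  fail(6) 'caab': from fail(5)=11 chase 'b': 11→10→0 ⇒ 19;  out=∅∪out(19)=∅
  fail(13) 'aada': from fail(12)=1 chase 'a': 1 ⇒ 2;  out=∅∪out(2)={0}
  fail(16) 'dadd': from fail(15)=1 chase 'd': 1 ⇒ 9;  out=∅∪out(9)={2}
  fail(22) 'bdab': from fail(21)=2 chase 'b': 2→10→0 ⇒ 19;  out={6}∪out(19)={6}
  fail(24) 'dddd': from fail(23)=9 chase 'd': 9 ⇒ 23;  out={7}∪out(23)={2,7}
  fail(7) 'caabc': from fail(6)=19 chase 'c': 19→0 ⇒ 3;  out=∅∪out(3)={3}
  fail(14) 'aadac': from fail(13)=2 chase 'c': 2→10→0 ⇒ 3;  out={4}∪out(3)={3,4}
  fail(17) 'daddd': from fail(16)=9 chase 'd': 9 ⇒ 23;  out=∅∪out(23)={2}
  fail(8) 'caabcd': from fail(7)=3 chase 'd': 3→0 ⇒ 1;  out={1}∪out(1)={1}
  fail(18) 'dadddd': from fail(17)=23 chase 'd': 23 ⇒ 24;  out={5}∪out(24)={2,5,7}

Text stream:
pos 0 'b': at 19
pos 1 'b': at 19 (via fail)
pos 2 'c': at 3 (via fail)  emit P3@[2:2]
pos 3 'a': at 4
pos 4 'a': at 5
pos 5 'b': at 6
pos 6 'c': at 7  emit P3@[6:6]
pos 7 'd': at 8  emit P1@[2:7]
pos 8 'b': at 19 (via fail)
pos 9 'a': at 10 (via fail)
pos 10 'a': at 11
pos 11 'd': at 12
pos 12 'a': at 13  emit P0@[11:12]
pos 13 'c': at 14  emit P3@[13:13],P4@[9:13]
pos 14 'a': at 4 (via fail)
pos 15 'd': at 1 (via fail)
pos 16 'd': at 9  emit P2@[15:16]
pos 17 'd': at 23  emit P2@[16:17]
pos 18 'd': at 24  emit P2@[17:18],P7@[15:18]
pos 19 'a': at 2 (via fail)  emit P0@[18:19]
pos 20 'c': at 3 (via fail)  emit P3@[20:20]
pos 21 'd': at 1 (via fail)
pos 22 'c': at 3 (via fail)  emit P3@[22:22]
pos 23 'b': at 19 (via fail)
pos 24 'c': at 3 (via fail)  emit P3@[24:24]
pos 25 'c': at 3 (via fail)  emit P3@[25:25]
pos 26 'c': at 3 (via fail)  emit P3@[26:26]
pos 27 'd': at 1 (via fail)

All matches (sorted): [[2,3],[6,3],[7,1],[12,0],[13,3],[13,4],[16,2],[17,2],[18,2],[18,7],[19,0],[20,3],[22,3],[24,3],[25,3],[26,3]]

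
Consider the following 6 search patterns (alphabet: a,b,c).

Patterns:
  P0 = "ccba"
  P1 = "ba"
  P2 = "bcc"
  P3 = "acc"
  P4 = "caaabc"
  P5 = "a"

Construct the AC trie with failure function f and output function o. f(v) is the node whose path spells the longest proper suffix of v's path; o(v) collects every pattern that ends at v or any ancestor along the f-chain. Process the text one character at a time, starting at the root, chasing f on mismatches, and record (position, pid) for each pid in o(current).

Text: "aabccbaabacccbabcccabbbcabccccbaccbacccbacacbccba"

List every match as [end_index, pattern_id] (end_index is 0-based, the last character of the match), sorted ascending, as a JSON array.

Build:
Trie (insert patterns):
  n0 'ε': a→9 b→5 c→1
  n1 'c': a→12 c→2
  n2 'cc': b→3
  n3 'ccb': a→4
  n4 'ccba': ·  ←P0
  n5 'b': a→6 c→7
  n6 'ba': ·  ←P1
  n7 'bc': c→8
  n8 'bcc': ·  ←P2
  n9 'a': c→10  ←P5
  n10 'ac': c→11
  n11 'acc': ·  ←P3
  n12 'ca': a→13
  n13 'caa': a→14
  n14 'caaa': b→15
  n15 'caaab': c→16
  n16 'caaabc': ·  ←P4

BFS fail/out derivation:
  fail(1) 'c': from fail(0)=0 chase 'c': 0 ⇒ 0;  out=∅∪out(0)=∅
  fail(5) 'b': from fail(0)=0 chase 'b': 0 ⇒ 0;  out=∅∪out(0)=∅
  fail(9) 'a': from fail(0)=0 chase 'a': 0 ⇒ 0;  out={5}∪out(0)={5}
  fail(2) 'cc': from fail(1)=0 chase 'c': 0 ⇒ 1;  out=∅∪out(1)=∅
  fail(6) 'ba': from fail(5)=0 chase 'a': 0 ⇒ 9;  out={1}∪out(9)={1,5}
  fail(7) 'bc': from fail(5)=0 chase 'c': 0 ⇒ 1;  out=∅∪out(1)=∅
  fail(10) 'ac': from fail(9)=0 chase 'c': 0 ⇒ 1;  out=∅∪out(1)=∅
  fail(12) 'ca': from fail(1)=0 chase 'a': 0 ⇒ 9;  out=∅∪out(9)={5}
  fail(3) 'ccb': from fail(2)=1 chase 'b': 1→0 ⇒ 5;  out=∅∪out(5)=∅
  fail(8) 'bcc': from fail(7)=1 chase 'c': 1 ⇒ 2;  out={2}∪out(2)={2}
  fail(11) 'acc': from fail(10)=1 chase 'c': 1 ⇒ 2;  out={3}∪out(2)={3}
  fail(13) 'caa': from fail(12)=9 chase 'a': 9→0 ⇒ 9;  out=∅∪out(9)={5}
  fail(4) 'ccba': from fail(3)=5 chase 'a': 5 ⇒ 6;  out={0}∪out(6)={0,1,5}
  fail(14) 'caaa': from fail(13)=9 chase 'a': 9→0 ⇒ 9;  out=∅∪out(9)={5}
  fail(15) 'caaab': from fail(14)=9 chase 'b': 9→0 ⇒ 5;  out=∅∪out(5)=∅
  fail(16) 'caaabc': from fail(15)=5 chase 'c': 5 ⇒ 7;  out={4}∪out(7)={4}

Text stream:
i=0 'a': node 0→9  → match P5@[0:0]
i=1 'a': node 9→9 (via fail)  → match P5@[1:1]
i=2 'b': node 9→5 (via fail)
i=3 'c': node 5→7
i=4 'c': node 7→8  → match P2@[2:4]
i=5 'b': node 8→3 (via fail)
i=6 'a': node 3→4  → match P0@[3:6],P1@[5:6],P5@[6:6]
i=7 'a': node 4→9 (via fail)  → match P5@[7:7]
i=8 'b': node 9→5 (via fail)
i=9 'a': node 5→6  → match P1@[8:9],P5@[9:9]
i=10 'c': node 6→10 (via fail)
i=11 'c': node 10→11  → match P3@[9:11]
i=12 'c': node 11→2 (via fail)
i=13 'b': node 2→3
i=14 'a': node 3→4  → match P0@[11:14],P1@[13:14],P5@[14:14]
i=15 'b': node 4→5 (via fail)
i=16 'c': node 5→7
i=17 'c': node 7→8  → match P2@[15:17]
i=18 'c': node 8→2 (via fail)
i=19 'a': node 2→12 (via fail)  → match P5@[19:19]
i=20 'b': node 12→5 (via fail)
i=21 'b': node 5→5 (via fail)
i=22 'b': node 5→5 (via fail)
i=23 'c': node 5→7
i=24 'a': node 7→12 (via fail)  → match P5@[24:24]
i=25 'b': node 12→5 (via fail)
i=26 'c': node 5→7
i=27 'c': node 7→8  → match P2@[25:27]
i=28 'c': node 8→2 (via fail)
i=29 'c': node 2→2 (via fail)
i=30 'b': node 2→3
i=31 'a': node 3→4  → match P0@[28:31],P1@[30:31],P5@[31:31]
i=32 'c': node 4→10 (via fail)
i=33 'c': node 10→11  → match P3@[31:33]
i=34 'b': node 11→3 (via fail)
i=35 'a': node 3→4  → match P0@[32:35],P1@[34:35],P5@[35:35]
i=36 'c': node 4→10 (via fail)
i=37 'c': node 10→11  → match P3@[35:37]
i=38 'c': node 11→2 (via fail)
i=39 'b': node 2→3
i=40 'a': node 3→4  → match P0@[37:40],P1@[39:40],P5@[40:40]
i=41 'c': node 4→10 (via fail)
i=42 'a': node 10→12 (via fail)  → match P5@[42:42]
i=43 'c': node 12→10 (via fail)
i=44 'b': node 10→5 (via fail)
i=45 'c': node 5→7
i=46 'c': node 7→8  → match P2@[44:46]
i=47 'b': node 8→3 (via fail)
i=48 'a': node 3→4  → match P0@[45:48],P1@[47:48],P5@[48:48]

Result: [[0,5],[1,5],[4,2],[6,0],[6,1],[6,5],[7,5],[9,1],[9,5],[11,3],[14,0],[14,1],[14,5],[17,2],[19,5],[24,5],[27,2],[31,0],[31,1],[31,5],[33,3],[35,0],[35,1],[35,5],[37,3],[40,0],[40,1],[40,5],[42,5],[46,2],[48,0],[48,1],[48,5]]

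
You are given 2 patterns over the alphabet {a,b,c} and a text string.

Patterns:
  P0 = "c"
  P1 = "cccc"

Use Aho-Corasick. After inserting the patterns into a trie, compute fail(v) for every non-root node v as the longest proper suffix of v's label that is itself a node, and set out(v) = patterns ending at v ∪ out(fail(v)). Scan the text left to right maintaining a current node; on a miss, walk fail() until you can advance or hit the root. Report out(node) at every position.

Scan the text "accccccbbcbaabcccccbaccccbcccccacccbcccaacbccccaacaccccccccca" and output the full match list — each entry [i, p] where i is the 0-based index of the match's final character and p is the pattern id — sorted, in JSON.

Build automaton:
Trie nodes:
  0='ε' goto c→1
  1='c' goto c→2  ←P0
  2='cc' goto c→3
  3='ccc' goto c→4
  4='cccc' goto ·  ←P1

BFS fail/out derivation:
  n1('c'): parent n0 fail=0; on 'c' 0 → fail=0;  out {0}∪∅={0}
  n2('cc'): parent n1 fail=0; on 'c' 0 → fail=1;  out ∅∪{0}={0}
  n3('ccc'): parent n2 fail=1; on 'c' 1 → fail=2;  out ∅∪{0}={0}
  n4('cccc'): parent n3 fail=2; on 'c' 2 → fail=3;  out {1}∪{0}={0,1}

Text stream:
pos 0 'a': at 0
pos 1 'c': at 1  emit P0@[1:1]
pos 2 'c': at 2  emit P0@[2:2]
pos 3 'c': at 3  emit P0@[3:3]
pos 4 'c': at 4  emit P0@[4:4],P1@[1:4]
pos 5 'c': at 4 ·f  emit P0@[5:5],P1@[2:5]
pos 6 'c': at 4 ·f  emit P0@[6:6],P1@[3:6]
pos 7 'b': at 0 ·f
pos 8 'b': at 0
pos 9 'c': at 1  emit P0@[9:9]
pos 10 'b': at 0 ·f
pos 11 'a': at 0
pos 12 'a': at 0
pos 13 'b': at 0
pos 14 'c': at 1  emit P0@[14:14]
pos 15 'c': at 2  emit P0@[15:15]
pos 16 'c': at 3  emit P0@[16:16]
pos 17 'c': at 4  emit P0@[17:17],P1@[14:17]
pos 18 'c': at 4 ·f  emit P0@[18:18],P1@[15:18]
pos 19 'b': at 0 ·f
pos 20 'a': at 0
pos 21 'c': at 1  emit P0@[21:21]
pos 22 'c': at 2  emit P0@[22:22]
pos 23 'c': at 3  emit P0@[23:23]
pos 24 'c': at 4  emit P0@[24:24],P1@[21:24]
pos 25 'b': at 0 ·f
pos 26 'c': at 1  emit P0@[26:26]
pos 27 'c': at 2  emit P0@[27:27]
pos 28 'c': at 3  emit P0@[28:28]
pos 29 'c': at 4  emit P0@[29:29],P1@[26:29]
pos 30 'c': at 4 ·f  emit P0@[30:30],P1@[27:30]
pos 31 'a': at 0 ·f
pos 32 'c': at 1  emit P0@[32:32]
pos 33 'c': at 2  emit P0@[33:33]
pos 34 'c': at 3  emit P0@[34:34]
pos 35 'b': at 0 ·f
pos 36 'c': at 1  emit P0@[36:36]
pos 37 'c': at 2  emit P0@[37:37]
pos 38 'c': at 3  emit P0@[38:38]
pos 39 'a': at 0 ·f
pos 40 'a': at 0
pos 41 'c': at 1  emit P0@[41:41]
pos 42 'b': at 0 ·f
pos 43 'c': at 1  emit P0@[43:43]
pos 44 'c': at 2  emit P0@[44:44]
pos 45 'c': at 3  emit P0@[45:45]
pos 46 'c': at 4  emit P0@[46:46],P1@[43:46]
pos 47 'a': at 0 ·f
pos 48 'a': at 0
pos 49 'c': at 1  emit P0@[49:49]
pos 50 'a': at 0 ·f
pos 51 'c': at 1  emit P0@[51:51]
pos 52 'c': at 2  emit P0@[52:52]
pos 53 'c': at 3  emit P0@[53:53]
pos 54 'c': at 4  emit P0@[54:54],P1@[51:54]
pos 55 'c': at 4 ·f  emit P0@[55:55],P1@[52:55]
pos 56 'c': at 4 ·f  emit P0@[56:56],P1@[53:56]
pos 57 'c': at 4 ·f  emit P0@[57:57],P1@[54:57]
pos 58 'c': at 4 ·f  emit P0@[58:58],P1@[55:58]
pos 59 'c': at 4 ·f  emit P0@[59:59],P1@[56:59]
pos 60 'a': at 0 ·f

All matches (sorted): [[1,0],[2,0],[3,0],[4,0],[4,1],[5,0],[5,1],[6,0],[6,1],[9,0],[14,0],[15,0],[16,0],[17,0],[17,1],[18,0],[18,1],[21,0],[22,0],[23,0],[24,0],[24,1],[26,0],[27,0],[28,0],[29,0],[29,1],[30,0],[30,1],[32,0],[33,0],[34,0],[36,0],[37,0],[38,0],[41,0],[43,0],[44,0],[45,0],[46,0],[46,1],[49,0],[51,0],[52,0],[53,0],[54,0],[54,1],[55,0],[55,1],[56,0],[56,1],[57,0],[57,1],[58,0],[58,1],[59,0],[59,1]]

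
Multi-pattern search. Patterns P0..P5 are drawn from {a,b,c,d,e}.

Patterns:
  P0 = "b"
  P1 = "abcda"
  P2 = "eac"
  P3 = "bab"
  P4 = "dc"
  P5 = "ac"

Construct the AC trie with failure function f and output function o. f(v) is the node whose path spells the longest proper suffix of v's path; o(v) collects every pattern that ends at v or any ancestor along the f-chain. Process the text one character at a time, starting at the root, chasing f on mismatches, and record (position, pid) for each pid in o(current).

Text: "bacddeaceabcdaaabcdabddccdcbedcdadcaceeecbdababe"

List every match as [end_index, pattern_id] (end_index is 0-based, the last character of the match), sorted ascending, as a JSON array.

Build automaton:
Trie nodes:
  n0 'ε': a→2 b→1 d→12 e→7
  n1 'b': a→10  ←P0
  n2 'a': b→3 c→14
  n3 'ab': c→4
  n4 'abc': d→5
  n5 'abcd': a→6
  n6 'abcda': ·  ←P1
  n7 'e': a→8
  n8 'ea': c→9
  n9 'eac': ·  ←P2
  n10 'ba': b→11
  n11 'bab': ·  ←P3
  n12 'd': c→13
  n13 'dc': ·  ←P4
  n14 'ac': ·  ←P5

BFS fail/out derivation:
  n1('b'): parent n0 fail=0; on 'b' 0 → fail=0;  out {0}∪∅={0}
  n2('a'): parent n0 fail=0; on 'a' 0 → fail=0;  out ∅∪∅=∅
  n7('e'): parent n0 fail=0; on 'e' 0 → fail=0;  out ∅∪∅=∅
  n12('d'): parent n0 fail=0; on 'd' 0 → fail=0;  out ∅∪∅=∅
  n3('ab'): parent n2 fail=0; on 'b' 0 → fail=1;  out ∅∪{0}={0}
  n8('ea'): parent n7 fail=0; on 'a' 0 → fail=2;  out ∅∪∅=∅
  n10('ba'): parent n1 fail=0; on 'a' 0 → fail=2;  out ∅∪∅=∅
  n13('dc'): parent n12 fail=0; on 'c' 0 → fail=0;  out {4}∪∅={4}
  n14('ac'): parent n2 fail=0; on 'c' 0 → fail=0;  out {5}∪∅={5}
  n4('abc'): parent n3 fail=1; on 'c' 1→0 → fail=0;  out ∅∪∅=∅
  n9('eac'): parent n8 fail=2; on 'c' 2 → fail=14;  out {2}∪{5}={2,5}
  n11('bab'): parent n10 fail=2; on 'b' 2 → fail=3;  out {3}∪{0}={0,3}
  n5('abcd'): parent n4 fail=0; on 'd' 0 → fail=12;  out ∅∪∅=∅
  n6('abcda'): parent n5 fail=12; on 'a' 12→0 → fail=2;  out {1}∪∅={1}

Run:
[0] read 'b'  n0⇒n1  ** P0@[0:0]
[1] read 'a'  n1⇒n10
[2] read 'c'  n10⇒n14 ·f  ** P5@[1:2]
[3] read 'd'  n14⇒n12 ·f
[4] read 'd'  n12⇒n12 ·f
[5] read 'e'  n12⇒n7 ·f
[6] read 'a'  n7⇒n8
[7] read 'c'  n8⇒n9  ** P2@[5:7],P5@[6:7]
[8] read 'e'  n9⇒n7 ·f
[9] read 'a'  n7⇒n8
[10] read 'b'  n8⇒n3 ·f  ** P0@[10:10]
[11] read 'c'  n3⇒n4
[12] read 'd'  n4⇒n5
[13] read 'a'  n5⇒n6  ** P1@[9:13]
[14] read 'a'  n6⇒n2 ·f
[15] read 'a'  n2⇒n2 ·f
[16] read 'b'  n2⇒n3  ** P0@[16:16]
[17] read 'c'  n3⇒n4
[18] read 'd'  n4⇒n5
[19] read 'a'  n5⇒n6  ** P1@[15:19]
[20] read 'b'  n6⇒n3 ·f  ** P0@[20:20]
[21] read 'd'  n3⇒n12 ·f
[22] read 'd'  n12⇒n12 ·f
[23] read 'c'  n12⇒n13  ** P4@[22:23]
[24] read 'c'  n13⇒n0 ·f
[25] read 'd'  n0⇒n12
[26] read 'c'  n12⇒n13  ** P4@[25:26]
[27] read 'b'  n13⇒n1 ·f  ** P0@[27:27]
[28] read 'e'  n1⇒n7 ·f
[29] read 'd'  n7⇒n12 ·f
[30] read 'c'  n12⇒n13  ** P4@[29:30]
[31] read 'd'  n13⇒n12 ·f
[32] read 'a'  n12⇒n2 ·f
[33] read 'd'  n2⇒n12 ·f
[34] read 'c'  n12⇒n13  ** P4@[33:34]
[35] read 'a'  n13⇒n2 ·f
[36] read 'c'  n2⇒n14  ** P5@[35:36]
[37] read 'e'  n14⇒n7 ·f
[38] read 'e'  n7⇒n7 ·f
[39] read 'e'  n7⇒n7 ·f
[40] read 'c'  n7⇒n0 ·f
[41] read 'b'  n0⇒n1  ** P0@[41:41]
[42] read 'd'  n1⇒n12 ·f
[43] read 'a'  n12⇒n2 ·f
[44] read 'b'  n2⇒n3  ** P0@[44:44]
[45] read 'a'  n3⇒n10 ·f
[46] read 'b'  n10⇒n11  ** P0@[46:46],P3@[44:46]
[47] read 'e'  n11⇒n7 ·f

All matches (sorted): [[0,0],[2,5],[7,2],[7,5],[10,0],[13,1],[16,0],[19,1],[20,0],[23,4],[26,4],[27,0],[30,4],[34,4],[36,5],[41,0],[44,0],[46,0],[46,3]]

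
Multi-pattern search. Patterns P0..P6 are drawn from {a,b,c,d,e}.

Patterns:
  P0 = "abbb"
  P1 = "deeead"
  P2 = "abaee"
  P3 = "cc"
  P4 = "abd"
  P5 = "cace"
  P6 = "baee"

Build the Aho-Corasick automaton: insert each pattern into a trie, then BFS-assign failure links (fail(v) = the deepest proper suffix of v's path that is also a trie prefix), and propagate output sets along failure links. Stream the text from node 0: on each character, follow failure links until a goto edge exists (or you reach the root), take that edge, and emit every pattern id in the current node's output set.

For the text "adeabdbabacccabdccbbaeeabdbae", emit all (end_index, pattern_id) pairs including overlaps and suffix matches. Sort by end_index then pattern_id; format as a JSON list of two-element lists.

Construct AC machine:
Trie (insert patterns):
  0='ε' goto a→1 b→20 c→14 d→5
  1='a' goto b→2
  2='ab' goto a→11 b→3 d→16
  3='abb' goto b→4
  4='abbb' goto ·  ←P0
  5='d' goto e→6
  6='de' goto e→7
  7='dee' goto e→8
  8='deee' goto a→9
  9='deeea' goto d→10
  10='deeead' goto ·  ←P1
  11='aba' goto e→12
  12='abae' goto e→13
  13='abaee' goto ·  ←P2
  14='c' goto a→17 c→15
  15='cc' goto ·  ←P3
  16='abd' goto ·  ←P4
  17='ca' goto c→18
  18='cac' goto e→19
  19='cace' goto ·  ←P5
  20='b' goto a→21
  21='ba' goto e→22
  22='bae' goto e→23
  23='baee' goto ·  ←P6

Failure links (BFS by depth):
  fail(1) 'a': from fail(0)=0 chase 'a': 0 ⇒ 0;  out=∅∪out(0)=∅
  fail(5) 'd': from fail(0)=0 chase 'd': 0 ⇒ 0;  out=∅∪out(0)=∅
  fail(14) 'c': from fail(0)=0 chase 'c': 0 ⇒ 0;  out=∅∪out(0)=∅
  fail(20) 'b': from fail(0)=0 chase 'b': 0 ⇒ 0;  out=∅∪out(0)=∅
  fail(2) 'ab': from fail(1)=0 chase 'b': 0 ⇒ 20;  out=∅∪out(20)=∅
  fail(6) 'de': from fail(5)=0 chase 'e': 0 ⇒ 0;  out=∅∪out(0)=∅
  fail(15) 'cc': from fail(14)=0 chase 'c': 0 ⇒ 14;  out={3}∪out(14)={3}
  fail(17) 'ca': from fail(14)=0 chase 'a': 0 ⇒ 1;  out=∅∪out(1)=∅
  fail(21) 'ba': from fail(20)=0 chase 'a': 0 ⇒ 1;  out=∅∪out(1)=∅
  fail(3) 'abb': from fail(2)=20 chase 'b': 20→0 ⇒ 20;  out=∅∪out(20)=∅
  fail(7) 'dee': from fail(6)=0 chase 'e': 0 ⇒ 0;  out=∅∪out(0)=∅
  fail(11) 'aba': from fail(2)=20 chase 'a': 20 ⇒ 21;  out=∅∪out(21)=∅
  fail(16) 'abd': from fail(2)=20 chase 'd': 20→0 ⇒ 5;  out={4}∪out(5)={4}
  fail(18) 'cac': from fail(17)=1 chase 'c': 1→0 ⇒ 14;  out=∅∪out(14)=∅
  fail(22) 'bae': from fail(21)=1 chase 'e': 1→0 ⇒ 0;  out=∅∪out(0)=∅
  fail(4) 'abbb': from fail(3)=20 chase 'b': 20→0 ⇒ 20;  out={0}∪out(20)={0}
  fail(8) 'deee': from fail(7)=0 chase 'e': 0 ⇒ 0;  out=∅∪out(0)=∅
  fail(12) 'abae': from fail(11)=21 chase 'e': 21 ⇒ 22;  out=∅∪out(22)=∅
  fail(19) 'cace': from fail(18)=14 chase 'e': 14→0 ⇒ 0;  out={5}∪out(0)={5}
  fail(23) 'baee': from fail(22)=0 chase 'e': 0 ⇒ 0;  out={6}∪out(0)={6}
  fail(9) 'deeea': from fail(8)=0 chase 'a': 0 ⇒ 1;  out=∅∪out(1)=∅
  fail(13) 'abaee': from fail(12)=22 chase 'e': 22 ⇒ 23;  out={2}∪out(23)={2,6}
  fail(10) 'deeead': from fail(9)=1 chase 'd': 1→0 ⇒ 5;  out={1}∪out(5)={1}

Run:
pos 0 'a': at 1
pos 1 'd': at 5 ·f
pos 2 'e': at 6
pos 3 'a': at 1 ·f
pos 4 'b': at 2
pos 5 'd': at 16  → match P4@[3:5]
pos 6 'b': at 20 ·f
pos 7 'a': at 21
pos 8 'b': at 2 ·f
pos 9 'a': at 11
pos 10 'c': at 14 ·f
pos 11 'c': at 15  → match P3@[10:11]
pos 12 'c': at 15 ·f  → match P3@[11:12]
pos 13 'a': at 17 ·f
pos 14 'b': at 2 ·f
pos 15 'd': at 16  → match P4@[13:15]
pos 16 'c': at 14 ·f
pos 17 'c': at 15  → match P3@[16:17]
pos 18 'b': at 20 ·f
pos 19 'b': at 20 ·f
pos 20 'a': at 21
pos 21 'e': at 22
pos 22 'e': at 23  → match P6@[19:22]
pos 23 'a': at 1 ·f
pos 24 'b': at 2
pos 25 'd': at 16  → match P4@[23:25]
pos 26 'b': at 20 ·f
pos 27 'a': at 21
pos 28 'e': at 22

Matches: [[5,4],[11,3],[12,3],[15,4],[17,3],[22,6],[25,4]]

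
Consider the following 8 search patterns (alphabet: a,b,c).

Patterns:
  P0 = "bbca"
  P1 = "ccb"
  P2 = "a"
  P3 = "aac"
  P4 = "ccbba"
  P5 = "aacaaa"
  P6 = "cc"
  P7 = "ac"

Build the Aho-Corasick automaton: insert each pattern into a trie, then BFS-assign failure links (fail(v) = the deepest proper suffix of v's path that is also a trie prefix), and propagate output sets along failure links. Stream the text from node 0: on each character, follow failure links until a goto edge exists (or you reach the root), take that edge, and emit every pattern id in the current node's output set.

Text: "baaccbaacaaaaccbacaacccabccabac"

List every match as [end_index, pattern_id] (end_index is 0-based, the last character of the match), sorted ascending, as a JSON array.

Construct AC machine:
Trie (insert patterns):
  0='ε' goto a→8 b→1 c→5
  1='b' goto b→2
  2='bb' goto c→3
  3='bbc' goto a→4
  4='bbca' goto ·  [P0 ends]
  5='c' goto c→6
  6='cc' goto b→7  [P6 ends]
  7='ccb' goto b→11  [P1 ends]
  8='a' goto a→9 c→16  [P2 ends]
  9='aa' goto c→10
  10='aac' goto a→13  [P3 ends]
  11='ccbb' goto a→12
  12='ccbba' goto ·  [P4 ends]
  13='aaca' goto a→14
  14='aacaa' goto a→15
  15='aacaaa' goto ·  [P5 ends]
  16='ac' goto ·  [P7 ends]

Failure links (BFS by depth):
  fail(1) 'b': from fail(0)=0 chase 'b': 0 ⇒ 0;  out=∅∪out(0)=∅
  fail(5) 'c': from fail(0)=0 chase 'c': 0 ⇒ 0;  out=∅∪out(0)=∅
  fail(8) 'a': from fail(0)=0 chase 'a': 0 ⇒ 0;  out={2}∪out(0)={2}
  fail(2) 'bb': from fail(1)=0 chase 'b': 0 ⇒ 1;  out=∅∪out(1)=∅
  fail(6) 'cc': from fail(5)=0 chase 'c': 0 ⇒ 5;  out={6}∪out(5)={6}
  fail(9) 'aa': from fail(8)=0 chase 'a': 0 ⇒ 8;  out=∅∪out(8)={2}
  fail(16) 'ac': from fail(8)=0 chase 'c': 0 ⇒ 5;  out={7}∪out(5)={7}
  fail(3) 'bbc': from fail(2)=1 chase 'c': 1→0 ⇒ 5;  out=∅∪out(5)=∅
  fail(7) 'ccb': from fail(6)=5 chase 'b': 5→0 ⇒ 1;  out={1}∪out(1)={1}
  fail(10) 'aac': from fail(9)=8 chase 'c': 8 ⇒ 16;  out={3}∪out(16)={3,7}
  fail(4) 'bbca': from fail(3)=5 chase 'a': 5→0 ⇒ 8;  out={0}∪out(8)={0,2}
  fail(11) 'ccbb': from fail(7)=1 chase 'b': 1 ⇒ 2;  out=∅∪out(2)=∅
  fail(13) 'aaca': from fail(10)=16 chase 'a': 16→5→0 ⇒ 8;  out=∅∪out(8)={2}
  fail(12) 'ccbba': from fail(11)=2 chase 'a': 2→1→0 ⇒ 8;  out={4}∪out(8)={2,4}
  fail(14) 'aacaa': from fail(13)=8 chase 'a': 8 ⇒ 9;  out=∅∪out(9)={2}
  fail(15) 'aacaaa': from fail(14)=9 chase 'a': 9→8 ⇒ 9;  out={5}∪out(9)={2,5}

Text stream:
[0] read 'b'  n0⇒n1
[1] read 'a'  n1⇒n8 (fail-walked)  → match P2@[1:1]
[2] read 'a'  n8⇒n9  → match P2@[2:2]
[3] read 'c'  n9⇒n10  → match P3@[1:3],P7@[2:3]
[4] read 'c'  n10⇒n6 (fail-walked)  → match P6@[3:4]
[5] read 'b'  n6⇒n7  → match P1@[3:5]
[6] read 'a'  n7⇒n8 (fail-walked)  → match P2@[6:6]
[7] read 'a'  n8⇒n9  → match P2@[7:7]
[8] read 'c'  n9⇒n10  → match P3@[6:8],P7@[7:8]
[9] read 'a'  n10⇒n13  → match P2@[9:9]
[10] read 'a'  n13⇒n14  → match P2@[10:10]
[11] read 'a'  n14⇒n15  → match P2@[11:11],P5@[6:11]
[12] read 'a'  n15⇒n9 (fail-walked)  → match P2@[12:12]
[13] read 'c'  n9⇒n10  → match P3@[11:13],P7@[12:13]
[14] read 'c'  n10⇒n6 (fail-walked)  → match P6@[13:14]
[15] read 'b'  n6⇒n7  → match P1@[13:15]
[16] read 'a'  n7⇒n8 (fail-walked)  → match P2@[16:16]
[17] read 'c'  n8⇒n16  → match P7@[16:17]
[18] read 'a'  n16⇒n8 (fail-walked)  → match P2@[18:18]
[19] read 'a'  n8⇒n9  → match P2@[19:19]
[20] read 'c'  n9⇒n10  → match P3@[18:20],P7@[19:20]
[21] read 'c'  n10⇒n6 (fail-walked)  → match P6@[20:21]
[22] read 'c'  n6⇒n6 (fail-walked)  → match P6@[21:22]
[23] read 'a'  n6⇒n8 (fail-walked)  → match P2@[23:23]
[24] read 'b'  n8⇒n1 (fail-walked)
[25] read 'c'  n1⇒n5 (fail-walked)
[26] read 'c'  n5⇒n6  → match P6@[25:26]
[27] read 'a'  n6⇒n8 (fail-walked)  → match P2@[27:27]
[28] read 'b'  n8⇒n1 (fail-walked)
[29] read 'a'  n1⇒n8 (fail-walked)  → match P2@[29:29]
[30] read 'c'  n8⇒n16  → match P7@[29:30]

Matches: [[1,2],[2,2],[3,3],[3,7],[4,6],[5,1],[6,2],[7,2],[8,3],[8,7],[9,2],[10,2],[11,2],[11,5],[12,2],[13,3],[13,7],[14,6],[15,1],[16,2],[17,7],[18,2],[19,2],[20,3],[20,7],[21,6],[22,6],[23,2],[26,6],[27,2],[29,2],[30,7]]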